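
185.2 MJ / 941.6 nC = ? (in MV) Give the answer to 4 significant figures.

(185.2 × 10^6) / (941.6 × 10^-9) = 0.196686 × 10^15 V

196700000 MV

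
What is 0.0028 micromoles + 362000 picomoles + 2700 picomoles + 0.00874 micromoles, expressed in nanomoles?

376.24 nanomoles

In nanomoles:
  0.0028 micromoles = 0.0028 × 10³ nanomoles = 2.8
  362000 picomoles = 362000 × 10⁻³ nanomoles = 362
  2700 picomoles = 2700 × 10⁻³ nanomoles = 2.7
  0.00874 micromoles = 0.00874 × 10³ nanomoles = 8.74
Sum: 2.8 + 362 + 2.7 + 8.74 = 376.24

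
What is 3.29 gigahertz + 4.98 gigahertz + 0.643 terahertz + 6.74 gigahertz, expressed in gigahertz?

658.01 gigahertz

In gigahertz:
  3.29 gigahertz → 3.29
  4.98 gigahertz → 4.98
  0.643 terahertz = 0.643 × 10^3 gigahertz = 643
  6.74 gigahertz → 6.74
Sum: 3.29 + 4.98 + 643 + 6.74 = 658.01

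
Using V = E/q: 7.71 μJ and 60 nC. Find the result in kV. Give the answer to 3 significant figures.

0.128 kV

(7.71e-6) / (60e-9) = 0.1285e3 V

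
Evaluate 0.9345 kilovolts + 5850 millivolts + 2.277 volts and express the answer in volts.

942.627 volts

In volts:
  0.9345 kilovolts = 0.9345e3 volts = 934.5
  5850 millivolts = 5850e-3 volts = 5.85
  2.277 volts → 2.277
Sum: 934.5 + 5.85 + 2.277 = 942.627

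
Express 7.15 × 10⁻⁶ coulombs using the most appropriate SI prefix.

= 7.15 × 10⁻⁶ coulombs; 10⁻⁶ is micro.

7.15 microcoulombs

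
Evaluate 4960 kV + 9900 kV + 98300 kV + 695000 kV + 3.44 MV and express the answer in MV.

811.6 MV

In MV:
  4960 kV = 4960e-3 MV = 4.96
  9900 kV = 9900e-3 MV = 9.9
  98300 kV = 98300e-3 MV = 98.3
  695000 kV = 695000e-3 MV = 695
  3.44 MV → 3.44
Sum: 4.96 + 9.9 + 98.3 + 695 + 3.44 = 811.6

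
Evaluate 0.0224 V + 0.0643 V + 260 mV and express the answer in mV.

In mV:
  0.0224 V = 0.0224e3 mV = 22.4
  0.0643 V = 0.0643e3 mV = 64.3
  260 mV → 260
Sum: 22.4 + 64.3 + 260 = 346.7

346.7 mV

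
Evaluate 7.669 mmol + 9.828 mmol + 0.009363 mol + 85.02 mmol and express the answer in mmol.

In mmol:
  7.669 mmol → 7.669
  9.828 mmol → 9.828
  0.009363 mol = 0.009363 × 10³ mmol = 9.363
  85.02 mmol → 85.02
Sum: 7.669 + 9.828 + 9.363 + 85.02 = 111.88

111.88 mmol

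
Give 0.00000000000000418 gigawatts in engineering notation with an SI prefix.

4.18 microwatts

= 4.18 × 10⁻⁶ watts; 10⁻⁶ is micro.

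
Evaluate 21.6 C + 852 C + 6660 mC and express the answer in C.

In C:
  21.6 C → 21.6
  852 C → 852
  6660 mC = 6660e-3 C = 6.66
Sum: 21.6 + 852 + 6.66 = 880.26

880.26 C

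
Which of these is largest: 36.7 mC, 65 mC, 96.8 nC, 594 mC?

594 mC

36.7 mC = 0.0367 C
65 mC = 0.065 C
96.8 nC = 0.0000000968 C
594 mC = 0.594 C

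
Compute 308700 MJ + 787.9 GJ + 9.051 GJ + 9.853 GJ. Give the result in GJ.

In GJ:
  308700 MJ = 308700 × 10⁻³ GJ = 308.7
  787.9 GJ → 787.9
  9.051 GJ → 9.051
  9.853 GJ → 9.853
Sum: 308.7 + 787.9 + 9.051 + 9.853 = 1115.504

1115.504 GJ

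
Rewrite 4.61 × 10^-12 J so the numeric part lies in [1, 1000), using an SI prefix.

4.61 pJ

= 4.61 × 10^-12 J; 10^-12 is pico.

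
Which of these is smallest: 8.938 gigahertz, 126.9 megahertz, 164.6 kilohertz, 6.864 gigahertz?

8.938 gigahertz = 8938000000 hertz
126.9 megahertz = 126900000 hertz
164.6 kilohertz = 164600 hertz
6.864 gigahertz = 6864000000 hertz

164.6 kilohertz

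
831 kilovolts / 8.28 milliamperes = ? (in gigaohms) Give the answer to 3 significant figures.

(831e3) / (8.28e-3) = 100.36e6 Ω

0.100 gigaohms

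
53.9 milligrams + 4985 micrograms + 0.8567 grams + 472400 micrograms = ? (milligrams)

1387.985 milligrams

In milligrams:
  53.9 milligrams → 53.9
  4985 micrograms = 4985 × 10⁻³ milligrams = 4.985
  0.8567 grams = 0.8567 × 10³ milligrams = 856.7
  472400 micrograms = 472400 × 10⁻³ milligrams = 472.4
Sum: 53.9 + 4.985 + 856.7 + 472.4 = 1387.985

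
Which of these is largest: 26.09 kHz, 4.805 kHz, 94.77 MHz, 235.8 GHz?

235.8 GHz

26.09 kHz = 26090 Hz
4.805 kHz = 4805 Hz
94.77 MHz = 94770000 Hz
235.8 GHz = 235800000000 Hz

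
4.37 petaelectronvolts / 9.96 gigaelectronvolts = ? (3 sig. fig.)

439000

(4.37 × 10^15) / (9.96 × 10^9) = 0.4388 × 10^6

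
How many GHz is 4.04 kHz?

0.00000404 GHz

kilo = 10³, giga = 10⁹; factor is 10⁻⁶.
4.04 × 10⁻⁶ = 0.00000404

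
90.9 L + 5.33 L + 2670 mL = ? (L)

In L:
  90.9 L → 90.9
  5.33 L → 5.33
  2670 mL = 2670e-3 L = 2.67
Sum: 90.9 + 5.33 + 2.67 = 98.9

98.9 L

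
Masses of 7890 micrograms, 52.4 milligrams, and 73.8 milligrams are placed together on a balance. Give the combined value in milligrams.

134.09 milligrams

In milligrams:
  7890 micrograms = 7890 × 10⁻³ milligrams = 7.89
  52.4 milligrams → 52.4
  73.8 milligrams → 73.8
Sum: 7.89 + 52.4 + 73.8 = 134.09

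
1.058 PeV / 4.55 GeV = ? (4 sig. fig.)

232500

(1.058 × 10^15) / (4.55 × 10^9) = 0.23253 × 10^6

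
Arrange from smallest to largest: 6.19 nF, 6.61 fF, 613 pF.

6.61 fF < 613 pF < 6.19 nF

6.19 nF = 0.00000000619 F
6.61 fF = 0.00000000000000661 F
613 pF = 0.000000000613 F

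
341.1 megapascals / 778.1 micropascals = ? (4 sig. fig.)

(341.1 × 10^6) / (778.1 × 10^-6) = 0.43838 × 10^12

438400000000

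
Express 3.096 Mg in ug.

mega = 1e6, micro = 1e-6; factor is 1e12.
3.096 × 1e12 = 3096000000000

3096000000000 ug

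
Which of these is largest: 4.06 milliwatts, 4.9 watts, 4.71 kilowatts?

4.71 kilowatts

4.06 milliwatts = 0.00406 watts
4.9 watts = 4.9 watts
4.71 kilowatts = 4710 watts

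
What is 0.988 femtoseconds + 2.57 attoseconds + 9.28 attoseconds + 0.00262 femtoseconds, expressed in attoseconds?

In attoseconds:
  0.988 femtoseconds = 0.988 × 10^3 attoseconds = 988
  2.57 attoseconds → 2.57
  9.28 attoseconds → 9.28
  0.00262 femtoseconds = 0.00262 × 10^3 attoseconds = 2.62
Sum: 988 + 2.57 + 9.28 + 2.62 = 1002.47

1002.47 attoseconds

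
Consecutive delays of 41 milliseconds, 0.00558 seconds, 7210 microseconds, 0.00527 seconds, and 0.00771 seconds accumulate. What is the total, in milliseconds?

66.77 milliseconds

In milliseconds:
  41 milliseconds → 41
  0.00558 seconds = 0.00558 × 10^3 milliseconds = 5.58
  7210 microseconds = 7210 × 10^-3 milliseconds = 7.21
  0.00527 seconds = 0.00527 × 10^3 milliseconds = 5.27
  0.00771 seconds = 0.00771 × 10^3 milliseconds = 7.71
Sum: 41 + 5.58 + 7.21 + 5.27 + 7.71 = 66.77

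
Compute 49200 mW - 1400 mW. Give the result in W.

In W:
  49200 mW = 49200 × 10^-3 W = 49.2
  1400 mW = 1400 × 10^-3 W = 1.4
Difference: 49.2 - 1.4 = 47.8

47.8 W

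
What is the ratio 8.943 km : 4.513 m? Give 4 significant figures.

(8.943e3) / (4.513) = 1.9816e3

1982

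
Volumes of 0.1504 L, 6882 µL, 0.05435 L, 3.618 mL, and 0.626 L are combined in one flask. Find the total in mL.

In mL:
  0.1504 L = 0.1504 × 10^3 mL = 150.4
  6882 µL = 6882 × 10^-3 mL = 6.882
  0.05435 L = 0.05435 × 10^3 mL = 54.35
  3.618 mL → 3.618
  0.626 L = 0.626 × 10^3 mL = 626
Sum: 150.4 + 6.882 + 54.35 + 3.618 + 626 = 841.25

841.25 mL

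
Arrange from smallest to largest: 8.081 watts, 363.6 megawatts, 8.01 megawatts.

8.081 watts = 8.081 watts
363.6 megawatts = 363600000 watts
8.01 megawatts = 8010000 watts

8.081 watts < 8.01 megawatts < 363.6 megawatts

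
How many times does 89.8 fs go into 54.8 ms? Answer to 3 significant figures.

610000000000

(54.8 × 10^-3) / (89.8 × 10^-15) = 0.6102 × 10^12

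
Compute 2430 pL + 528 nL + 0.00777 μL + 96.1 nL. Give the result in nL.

In nL:
  2430 pL = 2430 × 10^-3 nL = 2.43
  528 nL → 528
  0.00777 μL = 0.00777 × 10^3 nL = 7.77
  96.1 nL → 96.1
Sum: 2.43 + 528 + 7.77 + 96.1 = 634.3

634.3 nL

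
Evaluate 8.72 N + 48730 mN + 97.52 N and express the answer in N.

154.97 N

In N:
  8.72 N → 8.72
  48730 mN = 48730 × 10^-3 N = 48.73
  97.52 N → 97.52
Sum: 8.72 + 48.73 + 97.52 = 154.97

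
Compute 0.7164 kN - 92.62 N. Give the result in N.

In N:
  0.7164 kN = 0.7164 × 10³ N = 716.4
  92.62 N → 92.62
Difference: 716.4 - 92.62 = 623.78

623.78 N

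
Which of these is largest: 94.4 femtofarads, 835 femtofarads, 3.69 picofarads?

94.4 femtofarads = 0.0000000000000944 farads
835 femtofarads = 0.000000000000835 farads
3.69 picofarads = 0.00000000000369 farads

3.69 picofarads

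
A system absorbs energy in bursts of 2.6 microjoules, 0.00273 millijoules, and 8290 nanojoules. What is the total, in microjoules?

13.62 microjoules

In microjoules:
  2.6 microjoules → 2.6
  0.00273 millijoules = 0.00273e3 microjoules = 2.73
  8290 nanojoules = 8290e-3 microjoules = 8.29
Sum: 2.6 + 2.73 + 8.29 = 13.62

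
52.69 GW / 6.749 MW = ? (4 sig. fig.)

(52.69 × 10⁹) / (6.749 × 10⁶) = 7.8071 × 10³

7807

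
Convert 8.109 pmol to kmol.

pico = 1e-12, kilo = 1e3; factor is 1e-15.
8.109 × 1e-15 = 0.000000000000008109

0.000000000000008109 kmol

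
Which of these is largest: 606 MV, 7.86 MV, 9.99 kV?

606 MV = 606000000 V
7.86 MV = 7860000 V
9.99 kV = 9990 V

606 MV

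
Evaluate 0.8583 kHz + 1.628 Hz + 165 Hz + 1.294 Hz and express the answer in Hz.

1026.222 Hz

In Hz:
  0.8583 kHz = 0.8583 × 10³ Hz = 858.3
  1.628 Hz → 1.628
  165 Hz → 165
  1.294 Hz → 1.294
Sum: 858.3 + 1.628 + 165 + 1.294 = 1026.222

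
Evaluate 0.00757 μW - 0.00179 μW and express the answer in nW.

5.78 nW

In nW:
  0.00757 μW = 0.00757e3 nW = 7.57
  0.00179 μW = 0.00179e3 nW = 1.79
Difference: 7.57 - 1.79 = 5.78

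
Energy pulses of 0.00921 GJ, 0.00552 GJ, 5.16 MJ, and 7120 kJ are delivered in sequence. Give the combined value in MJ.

27.01 MJ

In MJ:
  0.00921 GJ = 0.00921 × 10³ MJ = 9.21
  0.00552 GJ = 0.00552 × 10³ MJ = 5.52
  5.16 MJ → 5.16
  7120 kJ = 7120 × 10⁻³ MJ = 7.12
Sum: 9.21 + 5.52 + 5.16 + 7.12 = 27.01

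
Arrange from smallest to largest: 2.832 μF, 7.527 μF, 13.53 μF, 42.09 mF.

2.832 μF = 0.000002832 F
7.527 μF = 0.000007527 F
13.53 μF = 0.00001353 F
42.09 mF = 0.04209 F

2.832 μF < 7.527 μF < 13.53 μF < 42.09 mF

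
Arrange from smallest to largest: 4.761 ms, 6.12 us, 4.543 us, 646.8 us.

4.543 us < 6.12 us < 646.8 us < 4.761 ms

4.761 ms = 0.004761 s
6.12 us = 0.00000612 s
4.543 us = 0.000004543 s
646.8 us = 0.0006468 s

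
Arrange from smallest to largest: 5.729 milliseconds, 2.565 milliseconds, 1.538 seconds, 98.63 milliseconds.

5.729 milliseconds = 0.005729 seconds
2.565 milliseconds = 0.002565 seconds
1.538 seconds = 1.538 seconds
98.63 milliseconds = 0.09863 seconds

2.565 milliseconds < 5.729 milliseconds < 98.63 milliseconds < 1.538 seconds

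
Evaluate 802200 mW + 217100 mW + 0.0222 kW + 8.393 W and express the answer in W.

In W:
  802200 mW = 802200 × 10^-3 W = 802.2
  217100 mW = 217100 × 10^-3 W = 217.1
  0.0222 kW = 0.0222 × 10^3 W = 22.2
  8.393 W → 8.393
Sum: 802.2 + 217.1 + 22.2 + 8.393 = 1049.893

1049.893 W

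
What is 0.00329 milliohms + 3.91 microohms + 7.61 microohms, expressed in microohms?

14.81 microohms

In microohms:
  0.00329 milliohms = 0.00329 × 10^3 microohms = 3.29
  3.91 microohms → 3.91
  7.61 microohms → 7.61
Sum: 3.29 + 3.91 + 7.61 = 14.81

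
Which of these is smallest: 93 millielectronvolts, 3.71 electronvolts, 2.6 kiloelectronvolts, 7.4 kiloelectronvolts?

93 millielectronvolts

93 millielectronvolts = 0.093 electronvolts
3.71 electronvolts = 3.71 electronvolts
2.6 kiloelectronvolts = 2600 electronvolts
7.4 kiloelectronvolts = 7400 electronvolts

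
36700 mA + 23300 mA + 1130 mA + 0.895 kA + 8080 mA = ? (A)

964.21 A

In A:
  36700 mA = 36700 × 10^-3 A = 36.7
  23300 mA = 23300 × 10^-3 A = 23.3
  1130 mA = 1130 × 10^-3 A = 1.13
  0.895 kA = 0.895 × 10^3 A = 895
  8080 mA = 8080 × 10^-3 A = 8.08
Sum: 36.7 + 23.3 + 1.13 + 895 + 8.08 = 964.21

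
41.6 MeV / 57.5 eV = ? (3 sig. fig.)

723000

(41.6 × 10⁶) / (57.5) = 0.7235 × 10⁶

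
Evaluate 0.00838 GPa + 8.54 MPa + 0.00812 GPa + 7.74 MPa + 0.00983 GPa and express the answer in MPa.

In MPa:
  0.00838 GPa = 0.00838 × 10³ MPa = 8.38
  8.54 MPa → 8.54
  0.00812 GPa = 0.00812 × 10³ MPa = 8.12
  7.74 MPa → 7.74
  0.00983 GPa = 0.00983 × 10³ MPa = 9.83
Sum: 8.38 + 8.54 + 8.12 + 7.74 + 9.83 = 42.61

42.61 MPa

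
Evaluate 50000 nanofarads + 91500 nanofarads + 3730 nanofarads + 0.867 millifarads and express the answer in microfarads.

1012.23 microfarads

In microfarads:
  50000 nanofarads = 50000 × 10^-3 microfarads = 50
  91500 nanofarads = 91500 × 10^-3 microfarads = 91.5
  3730 nanofarads = 3730 × 10^-3 microfarads = 3.73
  0.867 millifarads = 0.867 × 10^3 microfarads = 867
Sum: 50 + 91.5 + 3.73 + 867 = 1012.23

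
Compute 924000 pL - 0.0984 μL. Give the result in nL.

825.6 nL

In nL:
  924000 pL = 924000 × 10^-3 nL = 924
  0.0984 μL = 0.0984 × 10^3 nL = 98.4
Difference: 924 - 98.4 = 825.6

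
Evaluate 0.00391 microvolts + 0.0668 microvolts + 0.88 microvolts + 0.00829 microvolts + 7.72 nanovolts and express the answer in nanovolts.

966.72 nanovolts

In nanovolts:
  0.00391 microvolts = 0.00391 × 10³ nanovolts = 3.91
  0.0668 microvolts = 0.0668 × 10³ nanovolts = 66.8
  0.88 microvolts = 0.88 × 10³ nanovolts = 880
  0.00829 microvolts = 0.00829 × 10³ nanovolts = 8.29
  7.72 nanovolts → 7.72
Sum: 3.91 + 66.8 + 880 + 8.29 + 7.72 = 966.72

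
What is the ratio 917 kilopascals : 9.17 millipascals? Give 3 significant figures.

100000000

(917 × 10³) / (9.17 × 10⁻³) = 100 × 10⁶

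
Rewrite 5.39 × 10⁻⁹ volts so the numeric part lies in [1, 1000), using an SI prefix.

5.39 nanovolts

= 5.39 × 10⁻⁹ volts; 10⁻⁹ is nano.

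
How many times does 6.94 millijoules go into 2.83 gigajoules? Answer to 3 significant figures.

(2.83 × 10⁹) / (6.94 × 10⁻³) = 0.4078 × 10¹²

408000000000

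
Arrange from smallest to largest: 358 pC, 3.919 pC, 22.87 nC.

3.919 pC < 358 pC < 22.87 nC

358 pC = 0.000000000358 C
3.919 pC = 0.000000000003919 C
22.87 nC = 0.00000002287 C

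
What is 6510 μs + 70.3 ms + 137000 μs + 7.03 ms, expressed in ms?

220.84 ms

In ms:
  6510 μs = 6510e-3 ms = 6.51
  70.3 ms → 70.3
  137000 μs = 137000e-3 ms = 137
  7.03 ms → 7.03
Sum: 6.51 + 70.3 + 137 + 7.03 = 220.84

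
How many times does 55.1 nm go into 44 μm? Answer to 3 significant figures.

799

(44 × 10^-6) / (55.1 × 10^-9) = 0.7985 × 10^3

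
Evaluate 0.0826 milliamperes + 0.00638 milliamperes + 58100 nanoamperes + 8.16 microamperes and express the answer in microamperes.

155.24 microamperes

In microamperes:
  0.0826 milliamperes = 0.0826e3 microamperes = 82.6
  0.00638 milliamperes = 0.00638e3 microamperes = 6.38
  58100 nanoamperes = 58100e-3 microamperes = 58.1
  8.16 microamperes → 8.16
Sum: 82.6 + 6.38 + 58.1 + 8.16 = 155.24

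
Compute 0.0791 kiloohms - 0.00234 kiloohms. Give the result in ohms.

In ohms:
  0.0791 kiloohms = 0.0791e3 ohms = 79.1
  0.00234 kiloohms = 0.00234e3 ohms = 2.34
Difference: 79.1 - 2.34 = 76.76

76.76 ohms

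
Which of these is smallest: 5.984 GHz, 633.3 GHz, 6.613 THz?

5.984 GHz

5.984 GHz = 5984000000 Hz
633.3 GHz = 633300000000 Hz
6.613 THz = 6613000000000 Hz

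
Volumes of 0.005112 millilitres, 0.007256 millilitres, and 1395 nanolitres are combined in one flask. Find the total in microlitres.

In microlitres:
  0.005112 millilitres = 0.005112 × 10^3 microlitres = 5.112
  0.007256 millilitres = 0.007256 × 10^3 microlitres = 7.256
  1395 nanolitres = 1395 × 10^-3 microlitres = 1.395
Sum: 5.112 + 7.256 + 1.395 = 13.763

13.763 microlitres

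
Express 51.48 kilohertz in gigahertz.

0.00005148 gigahertz

kilo = 10³, giga = 10⁹; factor is 10⁻⁶.
51.48 × 10⁻⁶ = 0.00005148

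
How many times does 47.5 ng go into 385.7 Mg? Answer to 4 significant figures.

8120000000000000

(385.7 × 10^6) / (47.5 × 10^-9) = 8.12 × 10^15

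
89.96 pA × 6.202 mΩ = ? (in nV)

0.00055793192 nV

89.96 × 10^-12 × 6.202 × 10^-3 = 557.93192 × 10^-15 V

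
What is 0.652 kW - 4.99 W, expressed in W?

In W:
  0.652 kW = 0.652 × 10³ W = 652
  4.99 W → 4.99
Difference: 652 - 4.99 = 647.01

647.01 W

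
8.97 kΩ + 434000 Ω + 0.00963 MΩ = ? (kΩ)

452.6 kΩ

In kΩ:
  8.97 kΩ → 8.97
  434000 Ω = 434000 × 10⁻³ kΩ = 434
  0.00963 MΩ = 0.00963 × 10³ kΩ = 9.63
Sum: 8.97 + 434 + 9.63 = 452.6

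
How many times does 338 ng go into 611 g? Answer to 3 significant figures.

(611) / (338 × 10⁻⁹) = 1.808 × 10⁹

1810000000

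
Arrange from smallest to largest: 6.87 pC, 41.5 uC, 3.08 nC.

6.87 pC = 0.00000000000687 C
41.5 uC = 0.0000415 C
3.08 nC = 0.00000000308 C

6.87 pC < 3.08 nC < 41.5 uC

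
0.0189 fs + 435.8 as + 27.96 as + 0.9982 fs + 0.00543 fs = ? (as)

In as:
  0.0189 fs = 0.0189 × 10³ as = 18.9
  435.8 as → 435.8
  27.96 as → 27.96
  0.9982 fs = 0.9982 × 10³ as = 998.2
  0.00543 fs = 0.00543 × 10³ as = 5.43
Sum: 18.9 + 435.8 + 27.96 + 998.2 + 5.43 = 1486.29

1486.29 as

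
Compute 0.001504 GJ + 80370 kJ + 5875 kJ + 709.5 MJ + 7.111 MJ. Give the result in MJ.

In MJ:
  0.001504 GJ = 0.001504e3 MJ = 1.504
  80370 kJ = 80370e-3 MJ = 80.37
  5875 kJ = 5875e-3 MJ = 5.875
  709.5 MJ → 709.5
  7.111 MJ → 7.111
Sum: 1.504 + 80.37 + 5.875 + 709.5 + 7.111 = 804.36

804.36 MJ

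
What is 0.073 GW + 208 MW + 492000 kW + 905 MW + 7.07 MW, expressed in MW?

1685.07 MW

In MW:
  0.073 GW = 0.073 × 10^3 MW = 73
  208 MW → 208
  492000 kW = 492000 × 10^-3 MW = 492
  905 MW → 905
  7.07 MW → 7.07
Sum: 73 + 208 + 492 + 905 + 7.07 = 1685.07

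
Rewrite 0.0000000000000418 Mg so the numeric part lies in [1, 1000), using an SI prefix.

41.8 ng

= 41.8 × 10^-9 g; 10^-9 is nano.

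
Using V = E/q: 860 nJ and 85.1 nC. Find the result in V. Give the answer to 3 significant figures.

(860e-9) / (85.1e-9) = 10.106 V

10.1 V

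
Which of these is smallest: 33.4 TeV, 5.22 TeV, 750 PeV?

5.22 TeV

33.4 TeV = 33400000000000 eV
5.22 TeV = 5220000000000 eV
750 PeV = 750000000000000000 eV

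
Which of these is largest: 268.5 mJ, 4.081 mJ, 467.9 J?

268.5 mJ = 0.2685 J
4.081 mJ = 0.004081 J
467.9 J = 467.9 J

467.9 J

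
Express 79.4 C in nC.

(no prefix) = 10^0, nano = 10^-9; factor is 10^9.
79.4 × 10^9 = 79400000000

79400000000 nC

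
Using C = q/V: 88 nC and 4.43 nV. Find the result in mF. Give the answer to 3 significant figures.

(88 × 10^-9) / (4.43 × 10^-9) = 19.865 F

19900 mF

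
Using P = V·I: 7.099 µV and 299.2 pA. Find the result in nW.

7.099 × 10⁻⁶ × 299.2 × 10⁻¹² = 2124.0208 × 10⁻¹⁸ W

0.0000021240208 nW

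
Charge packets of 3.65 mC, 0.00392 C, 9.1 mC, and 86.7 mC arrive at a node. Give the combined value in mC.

In mC:
  3.65 mC → 3.65
  0.00392 C = 0.00392e3 mC = 3.92
  9.1 mC → 9.1
  86.7 mC → 86.7
Sum: 3.65 + 3.92 + 9.1 + 86.7 = 103.37

103.37 mC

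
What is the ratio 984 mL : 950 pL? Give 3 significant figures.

(984 × 10⁻³) / (950 × 10⁻¹²) = 1.036 × 10⁹

1040000000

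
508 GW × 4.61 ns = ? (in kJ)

508e9 × 4.61e-9 = 2341.88 J

2.34188 kJ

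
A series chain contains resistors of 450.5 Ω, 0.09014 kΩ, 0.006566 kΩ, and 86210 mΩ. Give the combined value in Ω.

In Ω:
  450.5 Ω → 450.5
  0.09014 kΩ = 0.09014 × 10³ Ω = 90.14
  0.006566 kΩ = 0.006566 × 10³ Ω = 6.566
  86210 mΩ = 86210 × 10⁻³ Ω = 86.21
Sum: 450.5 + 90.14 + 6.566 + 86.21 = 633.416

633.416 Ω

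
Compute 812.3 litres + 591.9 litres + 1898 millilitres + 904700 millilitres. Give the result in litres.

2310.798 litres

In litres:
  812.3 litres → 812.3
  591.9 litres → 591.9
  1898 millilitres = 1898 × 10⁻³ litres = 1.898
  904700 millilitres = 904700 × 10⁻³ litres = 904.7
Sum: 812.3 + 591.9 + 1.898 + 904.7 = 2310.798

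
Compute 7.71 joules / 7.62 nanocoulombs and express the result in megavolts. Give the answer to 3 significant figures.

(7.71) / (7.62 × 10^-9) = 1.0118 × 10^9 V

1010 megavolts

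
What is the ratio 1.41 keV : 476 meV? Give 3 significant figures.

2960

(1.41e3) / (476e-3) = 0.002962e6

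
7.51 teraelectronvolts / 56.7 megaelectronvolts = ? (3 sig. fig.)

132000

(7.51 × 10¹²) / (56.7 × 10⁶) = 0.1325 × 10⁶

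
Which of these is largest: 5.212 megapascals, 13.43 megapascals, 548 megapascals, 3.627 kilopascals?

548 megapascals

5.212 megapascals = 5212000 pascals
13.43 megapascals = 13430000 pascals
548 megapascals = 548000000 pascals
3.627 kilopascals = 3627 pascals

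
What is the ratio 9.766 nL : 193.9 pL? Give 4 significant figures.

50.37

(9.766 × 10⁻⁹) / (193.9 × 10⁻¹²) = 0.050366 × 10³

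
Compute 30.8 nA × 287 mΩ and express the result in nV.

8.8396 nV

30.8e-9 × 287e-3 = 8839.6e-12 V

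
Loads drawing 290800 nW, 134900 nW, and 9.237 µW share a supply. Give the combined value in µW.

434.937 µW

In µW:
  290800 nW = 290800e-3 µW = 290.8
  134900 nW = 134900e-3 µW = 134.9
  9.237 µW → 9.237
Sum: 290.8 + 134.9 + 9.237 = 434.937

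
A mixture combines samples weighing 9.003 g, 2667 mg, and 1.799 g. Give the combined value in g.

In g:
  9.003 g → 9.003
  2667 mg = 2667e-3 g = 2.667
  1.799 g → 1.799
Sum: 9.003 + 2.667 + 1.799 = 13.469

13.469 g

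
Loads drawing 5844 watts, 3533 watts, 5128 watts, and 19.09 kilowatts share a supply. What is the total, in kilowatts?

33.595 kilowatts

In kilowatts:
  5844 watts = 5844 × 10⁻³ kilowatts = 5.844
  3533 watts = 3533 × 10⁻³ kilowatts = 3.533
  5128 watts = 5128 × 10⁻³ kilowatts = 5.128
  19.09 kilowatts → 19.09
Sum: 5.844 + 3.533 + 5.128 + 19.09 = 33.595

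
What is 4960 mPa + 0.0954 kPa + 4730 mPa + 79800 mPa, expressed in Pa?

In Pa:
  4960 mPa = 4960 × 10⁻³ Pa = 4.96
  0.0954 kPa = 0.0954 × 10³ Pa = 95.4
  4730 mPa = 4730 × 10⁻³ Pa = 4.73
  79800 mPa = 79800 × 10⁻³ Pa = 79.8
Sum: 4.96 + 95.4 + 4.73 + 79.8 = 184.89

184.89 Pa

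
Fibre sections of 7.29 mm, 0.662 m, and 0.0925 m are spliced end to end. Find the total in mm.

761.79 mm

In mm:
  7.29 mm → 7.29
  0.662 m = 0.662 × 10³ mm = 662
  0.0925 m = 0.0925 × 10³ mm = 92.5
Sum: 7.29 + 662 + 92.5 = 761.79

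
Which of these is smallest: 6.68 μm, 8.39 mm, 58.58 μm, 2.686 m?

6.68 μm = 0.00000668 m
8.39 mm = 0.00839 m
58.58 μm = 0.00005858 m
2.686 m = 2.686 m

6.68 μm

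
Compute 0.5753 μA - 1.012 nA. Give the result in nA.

574.288 nA

In nA:
  0.5753 μA = 0.5753 × 10^3 nA = 575.3
  1.012 nA → 1.012
Difference: 575.3 - 1.012 = 574.288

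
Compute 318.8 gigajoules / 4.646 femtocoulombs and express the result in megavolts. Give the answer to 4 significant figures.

(318.8 × 10^9) / (4.646 × 10^-15) = 68.6182 × 10^24 V

68620000000000000000 megavolts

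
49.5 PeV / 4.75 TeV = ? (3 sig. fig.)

(49.5e15) / (4.75e12) = 10.42e3

10400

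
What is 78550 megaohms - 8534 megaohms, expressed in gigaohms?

In gigaohms:
  78550 megaohms = 78550 × 10⁻³ gigaohms = 78.55
  8534 megaohms = 8534 × 10⁻³ gigaohms = 8.534
Difference: 78.55 - 8.534 = 70.016

70.016 gigaohms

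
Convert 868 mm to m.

milli = 10⁻³, (no prefix) = 10⁰; factor is 10⁻³.
868 × 10⁻³ = 0.868

0.868 m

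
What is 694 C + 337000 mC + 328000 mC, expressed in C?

1359 C

In C:
  694 C → 694
  337000 mC = 337000 × 10^-3 C = 337
  328000 mC = 328000 × 10^-3 C = 328
Sum: 694 + 337 + 328 = 1359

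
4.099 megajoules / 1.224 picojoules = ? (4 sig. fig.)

3349000000000000000

(4.099 × 10⁶) / (1.224 × 10⁻¹²) = 3.3489 × 10¹⁸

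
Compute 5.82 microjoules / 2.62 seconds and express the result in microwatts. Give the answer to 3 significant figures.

(5.82e-6) / (2.62) = 2.2214e-6 W

2.22 microwatts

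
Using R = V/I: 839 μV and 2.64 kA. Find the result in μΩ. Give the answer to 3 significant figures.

(839 × 10⁻⁶) / (2.64 × 10³) = 317.8 × 10⁻⁹ Ω

0.318 μΩ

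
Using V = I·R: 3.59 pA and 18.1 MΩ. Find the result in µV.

3.59 × 10⁻¹² × 18.1 × 10⁶ = 64.979 × 10⁻⁶ V

64.979 µV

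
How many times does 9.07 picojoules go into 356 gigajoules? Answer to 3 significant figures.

39300000000000000000000

(356 × 10^9) / (9.07 × 10^-12) = 39.25 × 10^21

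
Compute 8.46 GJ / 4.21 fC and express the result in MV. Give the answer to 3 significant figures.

2010000000000000000 MV

(8.46e9) / (4.21e-15) = 2.0095e24 V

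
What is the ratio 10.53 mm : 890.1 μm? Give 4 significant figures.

(10.53 × 10^-3) / (890.1 × 10^-6) = 0.01183 × 10^3

11.83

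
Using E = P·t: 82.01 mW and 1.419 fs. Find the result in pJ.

82.01 × 10⁻³ × 1.419 × 10⁻¹⁵ = 116.37219 × 10⁻¹⁸ J

0.00011637219 pJ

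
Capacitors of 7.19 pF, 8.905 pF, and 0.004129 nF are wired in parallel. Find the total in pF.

20.224 pF

In pF:
  7.19 pF → 7.19
  8.905 pF → 8.905
  0.004129 nF = 0.004129 × 10³ pF = 4.129
Sum: 7.19 + 8.905 + 4.129 = 20.224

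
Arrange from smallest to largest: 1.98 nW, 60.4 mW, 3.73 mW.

1.98 nW < 3.73 mW < 60.4 mW

1.98 nW = 0.00000000198 W
60.4 mW = 0.0604 W
3.73 mW = 0.00373 W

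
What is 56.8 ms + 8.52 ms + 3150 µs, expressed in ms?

68.47 ms

In ms:
  56.8 ms → 56.8
  8.52 ms → 8.52
  3150 µs = 3150 × 10^-3 ms = 3.15
Sum: 56.8 + 8.52 + 3.15 = 68.47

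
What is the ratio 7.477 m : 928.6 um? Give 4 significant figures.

(7.477) / (928.6e-6) = 0.0080519e6

8052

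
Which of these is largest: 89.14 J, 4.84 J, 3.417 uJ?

89.14 J

89.14 J = 89.14 J
4.84 J = 4.84 J
3.417 uJ = 0.000003417 J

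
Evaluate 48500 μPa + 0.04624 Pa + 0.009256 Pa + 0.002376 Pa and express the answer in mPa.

In mPa:
  48500 μPa = 48500 × 10^-3 mPa = 48.5
  0.04624 Pa = 0.04624 × 10^3 mPa = 46.24
  0.009256 Pa = 0.009256 × 10^3 mPa = 9.256
  0.002376 Pa = 0.002376 × 10^3 mPa = 2.376
Sum: 48.5 + 46.24 + 9.256 + 2.376 = 106.372

106.372 mPa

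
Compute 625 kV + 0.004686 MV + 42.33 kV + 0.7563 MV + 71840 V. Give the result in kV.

In kV:
  625 kV → 625
  0.004686 MV = 0.004686e3 kV = 4.686
  42.33 kV → 42.33
  0.7563 MV = 0.7563e3 kV = 756.3
  71840 V = 71840e-3 kV = 71.84
Sum: 625 + 4.686 + 42.33 + 756.3 + 71.84 = 1500.156

1500.156 kV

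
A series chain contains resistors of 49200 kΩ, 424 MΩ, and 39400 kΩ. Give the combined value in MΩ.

512.6 MΩ

In MΩ:
  49200 kΩ = 49200 × 10⁻³ MΩ = 49.2
  424 MΩ → 424
  39400 kΩ = 39400 × 10⁻³ MΩ = 39.4
Sum: 49.2 + 424 + 39.4 = 512.6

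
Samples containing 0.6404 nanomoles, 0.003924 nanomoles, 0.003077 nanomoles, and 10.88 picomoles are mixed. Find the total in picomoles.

In picomoles:
  0.6404 nanomoles = 0.6404e3 picomoles = 640.4
  0.003924 nanomoles = 0.003924e3 picomoles = 3.924
  0.003077 nanomoles = 0.003077e3 picomoles = 3.077
  10.88 picomoles → 10.88
Sum: 640.4 + 3.924 + 3.077 + 10.88 = 658.281

658.281 picomoles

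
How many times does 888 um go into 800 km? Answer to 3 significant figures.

901000000

(800 × 10^3) / (888 × 10^-6) = 0.9009 × 10^9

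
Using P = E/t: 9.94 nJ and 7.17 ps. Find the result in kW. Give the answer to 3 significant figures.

1.39 kW

(9.94 × 10^-9) / (7.17 × 10^-12) = 1.3863 × 10^3 W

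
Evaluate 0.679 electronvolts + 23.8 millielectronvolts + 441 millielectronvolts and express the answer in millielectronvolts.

1143.8 millielectronvolts

In millielectronvolts:
  0.679 electronvolts = 0.679 × 10^3 millielectronvolts = 679
  23.8 millielectronvolts → 23.8
  441 millielectronvolts → 441
Sum: 679 + 23.8 + 441 = 1143.8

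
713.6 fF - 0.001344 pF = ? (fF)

In fF:
  713.6 fF → 713.6
  0.001344 pF = 0.001344 × 10^3 fF = 1.344
Difference: 713.6 - 1.344 = 712.256

712.256 fF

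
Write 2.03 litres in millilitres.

2030 millilitres

(no prefix) = 10⁰, milli = 10⁻³; factor is 10³.
2.03 × 10³ = 2030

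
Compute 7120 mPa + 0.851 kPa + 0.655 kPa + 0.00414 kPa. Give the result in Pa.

In Pa:
  7120 mPa = 7120 × 10^-3 Pa = 7.12
  0.851 kPa = 0.851 × 10^3 Pa = 851
  0.655 kPa = 0.655 × 10^3 Pa = 655
  0.00414 kPa = 0.00414 × 10^3 Pa = 4.14
Sum: 7.12 + 851 + 655 + 4.14 = 1517.26

1517.26 Pa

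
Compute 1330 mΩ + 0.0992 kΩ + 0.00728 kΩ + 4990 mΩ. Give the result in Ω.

In Ω:
  1330 mΩ = 1330 × 10⁻³ Ω = 1.33
  0.0992 kΩ = 0.0992 × 10³ Ω = 99.2
  0.00728 kΩ = 0.00728 × 10³ Ω = 7.28
  4990 mΩ = 4990 × 10⁻³ Ω = 4.99
Sum: 1.33 + 99.2 + 7.28 + 4.99 = 112.8

112.8 Ω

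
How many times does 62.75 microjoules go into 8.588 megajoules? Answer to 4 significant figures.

136900000000

(8.588e6) / (62.75e-6) = 0.13686e12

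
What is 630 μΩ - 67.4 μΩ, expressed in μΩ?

562.6 μΩ

In μΩ:
  630 μΩ → 630
  67.4 μΩ → 67.4
Difference: 630 - 67.4 = 562.6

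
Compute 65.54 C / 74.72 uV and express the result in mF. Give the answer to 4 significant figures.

(65.54) / (74.72e-6) = 0.877141e6 F

877100000 mF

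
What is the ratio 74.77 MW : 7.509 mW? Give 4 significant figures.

(74.77e6) / (7.509e-3) = 9.9574e9

9957000000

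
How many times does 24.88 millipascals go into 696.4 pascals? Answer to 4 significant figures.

(696.4) / (24.88e-3) = 27.99e3

27990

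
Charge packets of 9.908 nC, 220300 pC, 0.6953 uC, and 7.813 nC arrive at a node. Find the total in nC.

In nC:
  9.908 nC → 9.908
  220300 pC = 220300 × 10^-3 nC = 220.3
  0.6953 uC = 0.6953 × 10^3 nC = 695.3
  7.813 nC → 7.813
Sum: 9.908 + 220.3 + 695.3 + 7.813 = 933.321

933.321 nC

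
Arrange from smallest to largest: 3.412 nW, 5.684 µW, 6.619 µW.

3.412 nW < 5.684 µW < 6.619 µW

3.412 nW = 0.000000003412 W
5.684 µW = 0.000005684 W
6.619 µW = 0.000006619 W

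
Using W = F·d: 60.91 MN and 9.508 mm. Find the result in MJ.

0.57913228 MJ

60.91 × 10⁶ × 9.508 × 10⁻³ = 579.13228 × 10³ J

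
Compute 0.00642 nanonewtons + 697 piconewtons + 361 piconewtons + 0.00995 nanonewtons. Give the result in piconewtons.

In piconewtons:
  0.00642 nanonewtons = 0.00642 × 10^3 piconewtons = 6.42
  697 piconewtons → 697
  361 piconewtons → 361
  0.00995 nanonewtons = 0.00995 × 10^3 piconewtons = 9.95
Sum: 6.42 + 697 + 361 + 9.95 = 1074.37

1074.37 piconewtons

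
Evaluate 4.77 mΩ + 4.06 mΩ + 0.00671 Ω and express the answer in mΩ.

In mΩ:
  4.77 mΩ → 4.77
  4.06 mΩ → 4.06
  0.00671 Ω = 0.00671e3 mΩ = 6.71
Sum: 4.77 + 4.06 + 6.71 = 15.54

15.54 mΩ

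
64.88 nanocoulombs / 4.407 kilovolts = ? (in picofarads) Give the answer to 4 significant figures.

(64.88 × 10⁻⁹) / (4.407 × 10³) = 14.722 × 10⁻¹² F

14.72 picofarads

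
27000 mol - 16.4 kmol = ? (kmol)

10.6 kmol

In kmol:
  27000 mol = 27000 × 10⁻³ kmol = 27
  16.4 kmol → 16.4
Difference: 27 - 16.4 = 10.6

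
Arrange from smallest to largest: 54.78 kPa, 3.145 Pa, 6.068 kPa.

3.145 Pa < 6.068 kPa < 54.78 kPa

54.78 kPa = 54780 Pa
3.145 Pa = 3.145 Pa
6.068 kPa = 6068 Pa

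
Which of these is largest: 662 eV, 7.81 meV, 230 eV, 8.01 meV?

662 eV

662 eV = 662 eV
7.81 meV = 0.00781 eV
230 eV = 230 eV
8.01 meV = 0.00801 eV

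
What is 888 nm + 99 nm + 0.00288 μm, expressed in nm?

In nm:
  888 nm → 888
  99 nm → 99
  0.00288 μm = 0.00288 × 10³ nm = 2.88
Sum: 888 + 99 + 2.88 = 989.88

989.88 nm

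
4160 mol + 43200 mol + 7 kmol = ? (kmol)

In kmol:
  4160 mol = 4160 × 10^-3 kmol = 4.16
  43200 mol = 43200 × 10^-3 kmol = 43.2
  7 kmol → 7
Sum: 4.16 + 43.2 + 7 = 54.36

54.36 kmol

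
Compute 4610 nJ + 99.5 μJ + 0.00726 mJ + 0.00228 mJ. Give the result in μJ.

113.65 μJ

In μJ:
  4610 nJ = 4610 × 10⁻³ μJ = 4.61
  99.5 μJ → 99.5
  0.00726 mJ = 0.00726 × 10³ μJ = 7.26
  0.00228 mJ = 0.00228 × 10³ μJ = 2.28
Sum: 4.61 + 99.5 + 7.26 + 2.28 = 113.65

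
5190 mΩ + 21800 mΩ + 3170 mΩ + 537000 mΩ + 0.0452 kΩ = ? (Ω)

In Ω:
  5190 mΩ = 5190e-3 Ω = 5.19
  21800 mΩ = 21800e-3 Ω = 21.8
  3170 mΩ = 3170e-3 Ω = 3.17
  537000 mΩ = 537000e-3 Ω = 537
  0.0452 kΩ = 0.0452e3 Ω = 45.2
Sum: 5.19 + 21.8 + 3.17 + 537 + 45.2 = 612.36

612.36 Ω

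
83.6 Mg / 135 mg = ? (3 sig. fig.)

(83.6 × 10^6) / (135 × 10^-3) = 0.6193 × 10^9

619000000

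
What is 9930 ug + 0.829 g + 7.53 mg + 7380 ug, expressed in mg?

853.84 mg

In mg:
  9930 ug = 9930 × 10^-3 mg = 9.93
  0.829 g = 0.829 × 10^3 mg = 829
  7.53 mg → 7.53
  7380 ug = 7380 × 10^-3 mg = 7.38
Sum: 9.93 + 829 + 7.53 + 7.38 = 853.84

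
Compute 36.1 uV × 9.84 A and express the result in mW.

36.1e-6 × 9.84 = 355.224e-6 W

0.355224 mW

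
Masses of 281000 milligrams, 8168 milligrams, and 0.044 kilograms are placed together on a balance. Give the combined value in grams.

333.168 grams

In grams:
  281000 milligrams = 281000 × 10⁻³ grams = 281
  8168 milligrams = 8168 × 10⁻³ grams = 8.168
  0.044 kilograms = 0.044 × 10³ grams = 44
Sum: 281 + 8.168 + 44 = 333.168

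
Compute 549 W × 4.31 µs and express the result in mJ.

2.36619 mJ

549 × 4.31 × 10^-6 = 2366.19 × 10^-6 J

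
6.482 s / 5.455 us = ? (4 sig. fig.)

(6.482) / (5.455 × 10⁻⁶) = 1.1883 × 10⁶

1188000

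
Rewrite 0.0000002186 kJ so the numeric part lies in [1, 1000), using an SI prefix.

218.6 uJ

= 218.6e-6 J; 1e-6 is micro.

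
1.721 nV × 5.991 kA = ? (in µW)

10.310511 µW

1.721 × 10^-9 × 5.991 × 10^3 = 10.310511 × 10^-6 W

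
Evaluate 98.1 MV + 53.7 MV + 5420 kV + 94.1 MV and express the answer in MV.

251.32 MV

In MV:
  98.1 MV → 98.1
  53.7 MV → 53.7
  5420 kV = 5420e-3 MV = 5.42
  94.1 MV → 94.1
Sum: 98.1 + 53.7 + 5.42 + 94.1 = 251.32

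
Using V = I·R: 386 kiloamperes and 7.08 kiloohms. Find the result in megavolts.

2732.88 megavolts

386 × 10^3 × 7.08 × 10^3 = 2732.88 × 10^6 V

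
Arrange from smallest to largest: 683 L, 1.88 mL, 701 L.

683 L = 683 L
1.88 mL = 0.00188 L
701 L = 701 L

1.88 mL < 683 L < 701 L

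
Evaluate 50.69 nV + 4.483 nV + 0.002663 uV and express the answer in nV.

In nV:
  50.69 nV → 50.69
  4.483 nV → 4.483
  0.002663 uV = 0.002663 × 10³ nV = 2.663
Sum: 50.69 + 4.483 + 2.663 = 57.836

57.836 nV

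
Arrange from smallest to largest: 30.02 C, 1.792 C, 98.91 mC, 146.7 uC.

30.02 C = 30.02 C
1.792 C = 1.792 C
98.91 mC = 0.09891 C
146.7 uC = 0.0001467 C

146.7 uC < 98.91 mC < 1.792 C < 30.02 C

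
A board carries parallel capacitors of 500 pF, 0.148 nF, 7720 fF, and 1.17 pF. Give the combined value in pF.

In pF:
  500 pF → 500
  0.148 nF = 0.148e3 pF = 148
  7720 fF = 7720e-3 pF = 7.72
  1.17 pF → 1.17
Sum: 500 + 148 + 7.72 + 1.17 = 656.89

656.89 pF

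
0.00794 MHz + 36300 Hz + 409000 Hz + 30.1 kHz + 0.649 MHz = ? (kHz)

In kHz:
  0.00794 MHz = 0.00794 × 10³ kHz = 7.94
  36300 Hz = 36300 × 10⁻³ kHz = 36.3
  409000 Hz = 409000 × 10⁻³ kHz = 409
  30.1 kHz → 30.1
  0.649 MHz = 0.649 × 10³ kHz = 649
Sum: 7.94 + 36.3 + 409 + 30.1 + 649 = 1132.34

1132.34 kHz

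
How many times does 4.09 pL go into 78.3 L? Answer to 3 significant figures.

19100000000000

(78.3) / (4.09e-12) = 19.14e12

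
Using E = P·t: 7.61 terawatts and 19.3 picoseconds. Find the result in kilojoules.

7.61 × 10^12 × 19.3 × 10^-12 = 146.873 J

0.146873 kilojoules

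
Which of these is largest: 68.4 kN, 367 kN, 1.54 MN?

1.54 MN

68.4 kN = 68400 N
367 kN = 367000 N
1.54 MN = 1540000 N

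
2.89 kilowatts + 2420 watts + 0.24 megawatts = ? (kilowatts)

245.31 kilowatts

In kilowatts:
  2.89 kilowatts → 2.89
  2420 watts = 2420 × 10⁻³ kilowatts = 2.42
  0.24 megawatts = 0.24 × 10³ kilowatts = 240
Sum: 2.89 + 2.42 + 240 = 245.31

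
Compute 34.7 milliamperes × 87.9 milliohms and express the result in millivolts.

34.7e-3 × 87.9e-3 = 3050.13e-6 V

3.05013 millivolts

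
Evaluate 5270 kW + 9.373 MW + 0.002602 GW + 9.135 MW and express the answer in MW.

In MW:
  5270 kW = 5270 × 10^-3 MW = 5.27
  9.373 MW → 9.373
  0.002602 GW = 0.002602 × 10^3 MW = 2.602
  9.135 MW → 9.135
Sum: 5.27 + 9.373 + 2.602 + 9.135 = 26.38

26.38 MW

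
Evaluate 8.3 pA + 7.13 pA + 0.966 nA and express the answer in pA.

981.43 pA

In pA:
  8.3 pA → 8.3
  7.13 pA → 7.13
  0.966 nA = 0.966e3 pA = 966
Sum: 8.3 + 7.13 + 966 = 981.43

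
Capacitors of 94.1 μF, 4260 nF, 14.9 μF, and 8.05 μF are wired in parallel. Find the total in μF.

In μF:
  94.1 μF → 94.1
  4260 nF = 4260e-3 μF = 4.26
  14.9 μF → 14.9
  8.05 μF → 8.05
Sum: 94.1 + 4.26 + 14.9 + 8.05 = 121.31

121.31 μF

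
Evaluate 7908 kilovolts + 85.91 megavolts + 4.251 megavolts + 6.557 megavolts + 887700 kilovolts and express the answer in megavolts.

In megavolts:
  7908 kilovolts = 7908e-3 megavolts = 7.908
  85.91 megavolts → 85.91
  4.251 megavolts → 4.251
  6.557 megavolts → 6.557
  887700 kilovolts = 887700e-3 megavolts = 887.7
Sum: 7.908 + 85.91 + 4.251 + 6.557 + 887.7 = 992.326

992.326 megavolts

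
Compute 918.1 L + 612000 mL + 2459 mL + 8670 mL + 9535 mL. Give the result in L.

1550.764 L

In L:
  918.1 L → 918.1
  612000 mL = 612000 × 10^-3 L = 612
  2459 mL = 2459 × 10^-3 L = 2.459
  8670 mL = 8670 × 10^-3 L = 8.67
  9535 mL = 9535 × 10^-3 L = 9.535
Sum: 918.1 + 612 + 2.459 + 8.67 + 9.535 = 1550.764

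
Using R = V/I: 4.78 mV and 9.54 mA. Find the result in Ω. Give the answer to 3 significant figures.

0.501 Ω

(4.78 × 10^-3) / (9.54 × 10^-3) = 0.50105 Ω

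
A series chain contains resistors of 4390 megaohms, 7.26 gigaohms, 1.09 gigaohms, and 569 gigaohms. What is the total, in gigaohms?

581.74 gigaohms

In gigaohms:
  4390 megaohms = 4390 × 10⁻³ gigaohms = 4.39
  7.26 gigaohms → 7.26
  1.09 gigaohms → 1.09
  569 gigaohms → 569
Sum: 4.39 + 7.26 + 1.09 + 569 = 581.74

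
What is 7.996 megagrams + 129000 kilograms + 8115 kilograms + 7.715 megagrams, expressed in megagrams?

152.826 megagrams

In megagrams:
  7.996 megagrams → 7.996
  129000 kilograms = 129000 × 10^-3 megagrams = 129
  8115 kilograms = 8115 × 10^-3 megagrams = 8.115
  7.715 megagrams → 7.715
Sum: 7.996 + 129 + 8.115 + 7.715 = 152.826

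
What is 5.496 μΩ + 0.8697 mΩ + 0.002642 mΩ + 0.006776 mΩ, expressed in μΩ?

In μΩ:
  5.496 μΩ → 5.496
  0.8697 mΩ = 0.8697e3 μΩ = 869.7
  0.002642 mΩ = 0.002642e3 μΩ = 2.642
  0.006776 mΩ = 0.006776e3 μΩ = 6.776
Sum: 5.496 + 869.7 + 2.642 + 6.776 = 884.614

884.614 μΩ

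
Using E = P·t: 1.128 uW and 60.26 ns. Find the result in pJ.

1.128 × 10^-6 × 60.26 × 10^-9 = 67.97328 × 10^-15 J

0.06797328 pJ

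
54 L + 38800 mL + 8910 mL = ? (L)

101.71 L

In L:
  54 L → 54
  38800 mL = 38800 × 10^-3 L = 38.8
  8910 mL = 8910 × 10^-3 L = 8.91
Sum: 54 + 38.8 + 8.91 = 101.71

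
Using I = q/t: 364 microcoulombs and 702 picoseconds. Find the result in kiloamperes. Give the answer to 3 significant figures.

(364 × 10^-6) / (702 × 10^-12) = 0.51852 × 10^6 A

519 kiloamperes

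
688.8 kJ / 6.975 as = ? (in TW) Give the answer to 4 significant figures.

98750000000 TW

(688.8 × 10^3) / (6.975 × 10^-18) = 98.7527 × 10^21 W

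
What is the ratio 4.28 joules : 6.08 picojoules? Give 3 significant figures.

704000000000

(4.28) / (6.08 × 10^-12) = 0.7039 × 10^12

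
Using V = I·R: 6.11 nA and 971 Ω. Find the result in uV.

6.11 × 10^-9 × 971 = 5932.81 × 10^-9 V

5.93281 uV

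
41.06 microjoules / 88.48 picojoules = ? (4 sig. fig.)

(41.06e-6) / (88.48e-12) = 0.46406e6

464100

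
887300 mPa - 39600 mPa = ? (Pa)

In Pa:
  887300 mPa = 887300e-3 Pa = 887.3
  39600 mPa = 39600e-3 Pa = 39.6
Difference: 887.3 - 39.6 = 847.7

847.7 Pa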